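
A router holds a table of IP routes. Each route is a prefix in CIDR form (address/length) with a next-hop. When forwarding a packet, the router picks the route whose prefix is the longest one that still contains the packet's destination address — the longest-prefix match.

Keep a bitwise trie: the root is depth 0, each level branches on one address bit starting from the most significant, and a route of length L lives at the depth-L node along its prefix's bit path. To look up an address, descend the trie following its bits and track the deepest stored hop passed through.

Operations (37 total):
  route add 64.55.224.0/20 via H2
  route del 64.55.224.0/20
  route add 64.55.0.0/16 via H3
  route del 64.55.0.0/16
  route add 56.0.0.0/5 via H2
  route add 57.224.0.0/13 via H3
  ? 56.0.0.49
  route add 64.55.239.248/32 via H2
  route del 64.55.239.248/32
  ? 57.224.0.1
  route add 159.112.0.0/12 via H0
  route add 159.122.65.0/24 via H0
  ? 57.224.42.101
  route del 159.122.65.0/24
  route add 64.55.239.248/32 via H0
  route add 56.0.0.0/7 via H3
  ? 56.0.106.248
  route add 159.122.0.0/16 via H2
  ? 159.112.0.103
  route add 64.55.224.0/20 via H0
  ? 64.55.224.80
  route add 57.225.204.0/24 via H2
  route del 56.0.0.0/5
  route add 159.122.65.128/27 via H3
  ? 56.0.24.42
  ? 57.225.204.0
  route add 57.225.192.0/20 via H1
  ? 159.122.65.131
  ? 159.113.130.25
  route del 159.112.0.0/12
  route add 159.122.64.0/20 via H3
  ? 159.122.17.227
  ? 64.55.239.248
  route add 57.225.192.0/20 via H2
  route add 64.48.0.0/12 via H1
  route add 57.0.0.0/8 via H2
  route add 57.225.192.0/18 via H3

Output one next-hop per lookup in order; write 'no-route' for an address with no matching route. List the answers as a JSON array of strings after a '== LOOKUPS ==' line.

Trace:
  add 64.55.224.0/20 -> H2 at depth 20
  - 64.55.224.0/20 clear@20
  add 64.55.0.0/16 -> H3 at depth 16
  - 64.55.0.0/16 clear@16
  add 56.0.0.0/5 -> H2 at depth 5
  add 57.224.0.0/13 -> H3 at depth 13
  Q 56.0.0.49: descend 0011100 ; hops seen [H2] ; pick H2
  add 64.55.239.248/32 -> H2 at depth 32
  - 64.55.239.248/32 clear@32
  Q 57.224.0.1: descend 0011100111100 ; hops seen [H2,H3] ; pick H3
  add 159.112.0.0/12 -> H0 at depth 12
  add 159.122.65.0/24 -> H0 at depth 24
  Q 57.224.42.101: descend 0011100111100 ; hops seen [H2,H3] ; pick H3
  - 159.122.65.0/24 clear@24
  add 64.55.239.248/32 -> H0 at depth 32
  add 56.0.0.0/7 -> H3 at depth 7
  Q 56.0.106.248: descend 0011100 ; hops seen [H2,H3] ; pick H3
  add 159.122.0.0/16 -> H2 at depth 16
  Q 159.112.0.103: descend 100111110111 ; hops seen [H0] ; pick H0
  add 64.55.224.0/20 -> H0 at depth 20
  Q 64.55.224.80: descend 01000000001101111110 ; hops seen [H0] ; pick H0
  add 57.225.204.0/24 -> H2 at depth 24
  - 56.0.0.0/5 clear@5
  add 159.122.65.128/27 -> H3 at depth 27
  Q 56.0.24.42: descend 0011100 ; hops seen [H3] ; pick H3
  Q 57.225.204.0: descend 001110011110000111001100 ; hops seen [H3,H3,H2] ; pick H2
  add 57.225.192.0/20 -> H1 at depth 20
  Q 159.122.65.131: descend 100111110111101001000001100 ; hops seen [H0,H2,H3] ; pick H3
  Q 159.113.130.25: descend 100111110111 ; hops seen [H0] ; pick H0
  - 159.112.0.0/12 clear@12
  add 159.122.64.0/20 -> H3 at depth 20
  Q 159.122.17.227: descend 10011111011110100 ; hops seen [H2] ; pick H2
  Q 64.55.239.248: descend 01000000001101111110111111111000 ; hops seen [H0,H0] ; pick H0
  add 57.225.192.0/20 -> H2 at depth 20
  add 64.48.0.0/12 -> H1 at depth 12
  add 57.0.0.0/8 -> H2 at depth 8
  add 57.225.192.0/18 -> H3 at depth 18

== LOOKUPS ==
["H2","H3","H3","H3","H0","H0","H3","H2","H3","H0","H2","H0"]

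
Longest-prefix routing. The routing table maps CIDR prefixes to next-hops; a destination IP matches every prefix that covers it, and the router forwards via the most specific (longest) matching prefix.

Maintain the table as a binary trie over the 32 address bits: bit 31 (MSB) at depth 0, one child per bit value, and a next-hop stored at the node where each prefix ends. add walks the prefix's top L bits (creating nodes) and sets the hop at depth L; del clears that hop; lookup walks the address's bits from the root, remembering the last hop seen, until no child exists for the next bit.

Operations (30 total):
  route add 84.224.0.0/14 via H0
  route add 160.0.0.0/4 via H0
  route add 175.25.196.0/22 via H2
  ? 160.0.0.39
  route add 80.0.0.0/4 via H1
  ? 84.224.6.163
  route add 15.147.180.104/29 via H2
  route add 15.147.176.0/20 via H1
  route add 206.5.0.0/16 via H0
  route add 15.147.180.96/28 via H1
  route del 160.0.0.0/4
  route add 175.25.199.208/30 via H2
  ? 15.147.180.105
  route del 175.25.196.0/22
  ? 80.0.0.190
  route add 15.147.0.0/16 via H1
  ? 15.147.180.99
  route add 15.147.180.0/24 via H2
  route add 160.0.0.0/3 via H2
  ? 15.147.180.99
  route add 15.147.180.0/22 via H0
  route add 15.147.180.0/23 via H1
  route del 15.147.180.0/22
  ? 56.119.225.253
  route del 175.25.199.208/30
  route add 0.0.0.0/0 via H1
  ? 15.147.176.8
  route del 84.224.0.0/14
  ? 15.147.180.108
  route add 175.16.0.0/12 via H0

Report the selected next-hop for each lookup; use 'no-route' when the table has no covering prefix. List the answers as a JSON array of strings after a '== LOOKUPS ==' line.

Trace:
  add 84.224.0.0/14 -> H0 at depth 14
  add 160.0.0.0/4 -> H0 at depth 4
  add 175.25.196.0/22 -> H2 at depth 22
  lookup 160.0.0.39: bits 1010 walk d0:-→d1:-→d2:-→d3:-→d4:H0 -> H0
  add 80.0.0.0/4 -> H1 at depth 4
  lookup 84.224.6.163: bits 01010100111000 walk d0:-→d1:-→d2:-→d3:-→d4:H1→d5:-→d6:-→d7:-→d8:-→d9:-→d10:-→d11:-→d12:-→d13:-→d14:H0 -> H0
  add 15.147.180.104/29 -> H2 at depth 29
  add 15.147.176.0/20 -> H1 at depth 20
  add 206.5.0.0/16 -> H0 at depth 16
  add 15.147.180.96/28 -> H1 at depth 28
  - 160.0.0.0/4 clear@4
  add 175.25.199.208/30 -> H2 at depth 30
  lookup 15.147.180.105: bits 00001111100100111011010001101 walk d0:-→d1:-→d2:-→d3:-→d4:-→d5:-→d6:-→d7:-→d8:-→d9:-→d10:-→d11:-→d12:-→d13:-→d14:-→d15:-→d16:-→d17:-→d18:-→d19:-→d20:H1→d21:-→d22:-→d23:-→d24:-→d25:-→d26:-→d27:-→d28:H1→d29:H2 -> H2
  - 175.25.196.0/22 clear@22
  lookup 80.0.0.190: bits 01010 walk d0:-→d1:-→d2:-→d3:-→d4:H1→d5:- -> H1
  add 15.147.0.0/16 -> H1 at depth 16
  lookup 15.147.180.99: bits 0000111110010011101101000110 walk d0:-→d1:-→d2:-→d3:-→d4:-→d5:-→d6:-→d7:-→d8:-→d9:-→d10:-→d11:-→d12:-→d13:-→d14:-→d15:-→d16:H1→d17:-→d18:-→d19:-→d20:H1→d21:-→d22:-→d23:-→d24:-→d25:-→d26:-→d27:-→d28:H1 -> H1
  add 15.147.180.0/24 -> H2 at depth 24
  add 160.0.0.0/3 -> H2 at depth 3
  lookup 15.147.180.99: bits 0000111110010011101101000110 walk d0:-→d1:-→d2:-→d3:-→d4:-→d5:-→d6:-→d7:-→d8:-→d9:-→d10:-→d11:-→d12:-→d13:-→d14:-→d15:-→d16:H1→d17:-→d18:-→d19:-→d20:H1→d21:-→d22:-→d23:-→d24:H2→d25:-→d26:-→d27:-→d28:H1 -> H1
  add 15.147.180.0/22 -> H0 at depth 22
  add 15.147.180.0/23 -> H1 at depth 23
  - 15.147.180.0/22 clear@22
  lookup 56.119.225.253: bits 00 walk d0:-→d1:-→d2:- -> no-route
  - 175.25.199.208/30 clear@30
  add 0.0.0.0/0 -> H1 at depth 0
  lookup 15.147.176.8: bits 000011111001001110110 walk d0:H1→d1:-→d2:-→d3:-→d4:-→d5:-→d6:-→d7:-→d8:-→d9:-→d10:-→d11:-→d12:-→d13:-→d14:-→d15:-→d16:H1→d17:-→d18:-→d19:-→d20:H1→d21:- -> H1
  - 84.224.0.0/14 clear@14
  lookup 15.147.180.108: bits 00001111100100111011010001101 walk d0:H1→d1:-→d2:-→d3:-→d4:-→d5:-→d6:-→d7:-→d8:-→d9:-→d10:-→d11:-→d12:-→d13:-→d14:-→d15:-→d16:H1→d17:-→d18:-→d19:-→d20:H1→d21:-→d22:-→d23:H1→d24:H2→d25:-→d26:-→d27:-→d28:H1→d29:H2 -> H2
  add 175.16.0.0/12 -> H0 at depth 12

== LOOKUPS ==
["H0","H0","H2","H1","H1","H1","no-route","H1","H2"]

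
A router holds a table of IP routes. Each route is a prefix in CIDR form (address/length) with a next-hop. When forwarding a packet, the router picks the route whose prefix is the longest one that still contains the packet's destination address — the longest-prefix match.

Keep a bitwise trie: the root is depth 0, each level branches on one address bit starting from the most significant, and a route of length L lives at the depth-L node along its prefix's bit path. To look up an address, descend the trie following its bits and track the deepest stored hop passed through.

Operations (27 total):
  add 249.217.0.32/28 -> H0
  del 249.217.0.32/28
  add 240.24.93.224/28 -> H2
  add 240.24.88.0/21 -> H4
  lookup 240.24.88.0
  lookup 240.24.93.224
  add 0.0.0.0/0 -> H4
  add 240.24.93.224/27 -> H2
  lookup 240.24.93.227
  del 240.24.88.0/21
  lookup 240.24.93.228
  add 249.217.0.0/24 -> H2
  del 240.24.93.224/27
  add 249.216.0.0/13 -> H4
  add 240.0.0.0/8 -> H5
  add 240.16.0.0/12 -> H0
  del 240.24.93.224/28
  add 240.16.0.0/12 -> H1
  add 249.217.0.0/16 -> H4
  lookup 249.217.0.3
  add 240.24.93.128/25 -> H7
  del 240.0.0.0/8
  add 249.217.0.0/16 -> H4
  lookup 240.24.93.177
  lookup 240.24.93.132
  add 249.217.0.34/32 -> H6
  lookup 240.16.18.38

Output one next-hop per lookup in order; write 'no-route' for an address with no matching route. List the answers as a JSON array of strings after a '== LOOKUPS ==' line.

Process each operation:
  + 249.217.0.32/28 (H0) depth=28
  - 249.217.0.32/28 clear@28
  + 240.24.93.224/28 (H2) depth=28
  + 240.24.88.0/21 (H4) depth=21
  ? 240.24.88.0  path d0:-→d1:-→d2:-→d3:-→d4:-→d5:-→d6:-→d7:-→d8:-→d9:-→d10:-→d11:-→d12:-→d13:-→d14:-→d15:-→d16:-→d17:-→d18:-→d19:-→d20:-→d21:H4  best=H4
  ? 240.24.93.224  path d0:-→d1:-→d2:-→d3:-→d4:-→d5:-→d6:-→d7:-→d8:-→d9:-→d10:-→d11:-→d12:-→d13:-→d14:-→d15:-→d16:-→d17:-→d18:-→d19:-→d20:-→d21:H4→d22:-→d23:-→d24:-→d25:-→d26:-→d27:-→d28:H2  best=H2
  + 0.0.0.0/0 (H4) depth=0
  + 240.24.93.224/27 (H2) depth=27
  ? 240.24.93.227  path d0:H4→d1:-→d2:-→d3:-→d4:-→d5:-→d6:-→d7:-→d8:-→d9:-→d10:-→d11:-→d12:-→d13:-→d14:-→d15:-→d16:-→d17:-→d18:-→d19:-→d20:-→d21:H4→d22:-→d23:-→d24:-→d25:-→d26:-→d27:H2→d28:H2  best=H2
  - 240.24.88.0/21 clear@21
  ? 240.24.93.228  path d0:H4→d1:-→d2:-→d3:-→d4:-→d5:-→d6:-→d7:-→d8:-→d9:-→d10:-→d11:-→d12:-→d13:-→d14:-→d15:-→d16:-→d17:-→d18:-→d19:-→d20:-→d21:-→d22:-→d23:-→d24:-→d25:-→d26:-→d27:H2→d28:H2  best=H2
  + 249.217.0.0/24 (H2) depth=24
  - 240.24.93.224/27 clear@27
  + 249.216.0.0/13 (H4) depth=13
  + 240.0.0.0/8 (H5) depth=8
  + 240.16.0.0/12 (H0) depth=12
  - 240.24.93.224/28 clear@28
  + 240.16.0.0/12 (H1) depth=12
  + 249.217.0.0/16 (H4) depth=16
  ? 249.217.0.3  path d0:H4→d1:-→d2:-→d3:-→d4:-→d5:-→d6:-→d7:-→d8:-→d9:-→d10:-→d11:-→d12:-→d13:H4→d14:-→d15:-→d16:H4→d17:-→d18:-→d19:-→d20:-→d21:-→d22:-→d23:-→d24:H2→d25:-→d26:-  best=H2
  + 240.24.93.128/25 (H7) depth=25
  - 240.0.0.0/8 clear@8
  + 249.217.0.0/16 (H4) depth=16
  ? 240.24.93.177  path d0:H4→d1:-→d2:-→d3:-→d4:-→d5:-→d6:-→d7:-→d8:-→d9:-→d10:-→d11:-→d12:H1→d13:-→d14:-→d15:-→d16:-→d17:-→d18:-→d19:-→d20:-→d21:-→d22:-→d23:-→d24:-→d25:H7  best=H7
  ? 240.24.93.132  path d0:H4→d1:-→d2:-→d3:-→d4:-→d5:-→d6:-→d7:-→d8:-→d9:-→d10:-→d11:-→d12:H1→d13:-→d14:-→d15:-→d16:-→d17:-→d18:-→d19:-→d20:-→d21:-→d22:-→d23:-→d24:-→d25:H7  best=H7
  + 249.217.0.34/32 (H6) depth=32
  ? 240.16.18.38  path d0:H4→d1:-→d2:-→d3:-→d4:-→d5:-→d6:-→d7:-→d8:-→d9:-→d10:-→d11:-→d12:H1  best=H1

== LOOKUPS ==
["H4","H2","H2","H2","H2","H7","H7","H1"]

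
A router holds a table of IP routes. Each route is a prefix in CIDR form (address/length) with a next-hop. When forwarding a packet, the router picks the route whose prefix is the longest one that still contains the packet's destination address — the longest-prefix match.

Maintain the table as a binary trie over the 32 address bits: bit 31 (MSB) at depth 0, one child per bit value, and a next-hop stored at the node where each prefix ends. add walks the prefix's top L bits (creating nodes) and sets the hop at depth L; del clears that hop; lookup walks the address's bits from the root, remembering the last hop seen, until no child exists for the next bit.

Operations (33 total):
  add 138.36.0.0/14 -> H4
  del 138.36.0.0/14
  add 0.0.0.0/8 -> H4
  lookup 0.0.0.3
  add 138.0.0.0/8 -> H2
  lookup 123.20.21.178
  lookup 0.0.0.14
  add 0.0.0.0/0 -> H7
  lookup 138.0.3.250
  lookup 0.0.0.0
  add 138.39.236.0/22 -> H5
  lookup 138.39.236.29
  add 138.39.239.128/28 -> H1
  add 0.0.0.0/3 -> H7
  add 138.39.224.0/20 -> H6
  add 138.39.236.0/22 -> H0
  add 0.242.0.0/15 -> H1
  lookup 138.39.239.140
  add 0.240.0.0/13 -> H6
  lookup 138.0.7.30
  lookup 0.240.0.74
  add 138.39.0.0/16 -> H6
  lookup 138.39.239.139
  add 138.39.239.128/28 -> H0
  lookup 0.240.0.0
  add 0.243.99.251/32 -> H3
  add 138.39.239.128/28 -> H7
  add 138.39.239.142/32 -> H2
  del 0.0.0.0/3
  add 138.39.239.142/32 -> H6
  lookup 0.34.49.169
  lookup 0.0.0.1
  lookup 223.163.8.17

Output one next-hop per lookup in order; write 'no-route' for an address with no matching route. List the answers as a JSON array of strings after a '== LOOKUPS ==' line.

Apply in order:
  add 138.36.0.0/14 -> H4 at depth 14
  del 138.36.0.0/14 (clear depth 14)
  add 0.0.0.0/8 -> H4 at depth 8
  lookup 0.0.0.3: bits 00000000 walk d0:-→d1:-→d2:-→d3:-→d4:-→d5:-→d6:-→d7:-→d8:H4 -> H4
  add 138.0.0.0/8 -> H2 at depth 8
  lookup 123.20.21.178: bits 0 walk d0:-→d1:- -> no-route
  lookup 0.0.0.14: bits 00000000 walk d0:-→d1:-→d2:-→d3:-→d4:-→d5:-→d6:-→d7:-→d8:H4 -> H4
  add 0.0.0.0/0 -> H7 at depth 0
  lookup 138.0.3.250: bits 1000101000 walk d0:H7→d1:-→d2:-→d3:-→d4:-→d5:-→d6:-→d7:-→d8:H2→d9:-→d10:- -> H2
  lookup 0.0.0.0: bits 00000000 walk d0:H7→d1:-→d2:-→d3:-→d4:-→d5:-→d6:-→d7:-→d8:H4 -> H4
  add 138.39.236.0/22 -> H5 at depth 22
  lookup 138.39.236.29: bits 1000101000100111111011 walk d0:H7→d1:-→d2:-→d3:-→d4:-→d5:-→d6:-→d7:-→d8:H2→d9:-→d10:-→d11:-→d12:-→d13:-→d14:-→d15:-→d16:-→d17:-→d18:-→d19:-→d20:-→d21:-→d22:H5 -> H5
  add 138.39.239.128/28 -> H1 at depth 28
  add 0.0.0.0/3 -> H7 at depth 3
  add 138.39.224.0/20 -> H6 at depth 20
  add 138.39.236.0/22 -> H0 at depth 22
  add 0.242.0.0/15 -> H1 at depth 15
  lookup 138.39.239.140: bits 1000101000100111111011111000 walk d0:H7→d1:-→d2:-→d3:-→d4:-→d5:-→d6:-→d7:-→d8:H2→d9:-→d10:-→d11:-→d12:-→d13:-→d14:-→d15:-→d16:-→d17:-→d18:-→d19:-→d20:H6→d21:-→d22:H0→d23:-→d24:-→d25:-→d26:-→d27:-→d28:H1 -> H1
  add 0.240.0.0/13 -> H6 at depth 13
  lookup 138.0.7.30: bits 1000101000 walk d0:H7→d1:-→d2:-→d3:-→d4:-→d5:-→d6:-→d7:-→d8:H2→d9:-→d10:- -> H2
  lookup 0.240.0.74: bits 00000000111100 walk d0:H7→d1:-→d2:-→d3:H7→d4:-→d5:-→d6:-→d7:-→d8:H4→d9:-→d10:-→d11:-→d12:-→d13:H6→d14:- -> H6
  add 138.39.0.0/16 -> H6 at depth 16
  lookup 138.39.239.139: bits 1000101000100111111011111000 walk d0:H7→d1:-→d2:-→d3:-→d4:-→d5:-→d6:-→d7:-→d8:H2→d9:-→d10:-→d11:-→d12:-→d13:-→d14:-→d15:-→d16:H6→d17:-→d18:-→d19:-→d20:H6→d21:-→d22:H0→d23:-→d24:-→d25:-→d26:-→d27:-→d28:H1 -> H1
  add 138.39.239.128/28 -> H0 at depth 28
  lookup 0.240.0.0: bits 00000000111100 walk d0:H7→d1:-→d2:-→d3:H7→d4:-→d5:-→d6:-→d7:-→d8:H4→d9:-→d10:-→d11:-→d12:-→d13:H6→d14:- -> H6
  add 0.243.99.251/32 -> H3 at depth 32
  add 138.39.239.128/28 -> H7 at depth 28
  add 138.39.239.142/32 -> H2 at depth 32
  del 0.0.0.0/3 (clear depth 3)
  add 138.39.239.142/32 -> H6 at depth 32
  lookup 0.34.49.169: bits 00000000 walk d0:H7→d1:-→d2:-→d3:-→d4:-→d5:-→d6:-→d7:-→d8:H4 -> H4
  lookup 0.0.0.1: bits 00000000 walk d0:H7→d1:-→d2:-→d3:-→d4:-→d5:-→d6:-→d7:-→d8:H4 -> H4
  lookup 223.163.8.17: bits 1 walk d0:H7→d1:- -> H7

== LOOKUPS ==
["H4","no-route","H4","H2","H4","H5","H1","H2","H6","H1","H6","H4","H4","H7"]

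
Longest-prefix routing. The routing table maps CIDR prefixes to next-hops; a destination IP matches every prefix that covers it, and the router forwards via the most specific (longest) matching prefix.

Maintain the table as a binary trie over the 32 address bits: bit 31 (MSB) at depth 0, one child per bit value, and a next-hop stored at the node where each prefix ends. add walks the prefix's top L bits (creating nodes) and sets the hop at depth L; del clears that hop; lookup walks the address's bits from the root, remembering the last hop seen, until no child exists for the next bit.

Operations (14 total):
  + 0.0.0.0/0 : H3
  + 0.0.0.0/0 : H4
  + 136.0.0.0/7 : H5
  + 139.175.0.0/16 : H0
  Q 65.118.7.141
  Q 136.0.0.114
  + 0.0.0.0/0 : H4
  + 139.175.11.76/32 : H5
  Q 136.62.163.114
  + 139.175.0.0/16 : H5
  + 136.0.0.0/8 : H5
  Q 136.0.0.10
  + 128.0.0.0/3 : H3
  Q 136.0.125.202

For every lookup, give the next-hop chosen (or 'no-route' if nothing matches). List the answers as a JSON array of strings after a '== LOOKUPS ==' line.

Apply in order:
  add 0.0.0.0/0 -> H3 at depth 0
  add 0.0.0.0/0 -> H4 at depth 0
  add 136.0.0.0/7 -> H5 at depth 7
  add 139.175.0.0/16 -> H0 at depth 16
  ? 65.118.7.141  path d0:H4  best=H4
  ? 136.0.0.114  path d0:H4→d1:-→d2:-→d3:-→d4:-→d5:-→d6:-→d7:H5  best=H5
  add 0.0.0.0/0 -> H4 at depth 0
  add 139.175.11.76/32 -> H5 at depth 32
  ? 136.62.163.114  path d0:H4→d1:-→d2:-→d3:-→d4:-→d5:-→d6:-→d7:H5  best=H5
  add 139.175.0.0/16 -> H5 at depth 16
  add 136.0.0.0/8 -> H5 at depth 8
  ? 136.0.0.10  path d0:H4→d1:-→d2:-→d3:-→d4:-→d5:-→d6:-→d7:H5→d8:H5  best=H5
  add 128.0.0.0/3 -> H3 at depth 3
  ? 136.0.125.202  path d0:H4→d1:-→d2:-→d3:H3→d4:-→d5:-→d6:-→d7:H5→d8:H5  best=H5

== LOOKUPS ==
["H4","H5","H5","H5","H5"]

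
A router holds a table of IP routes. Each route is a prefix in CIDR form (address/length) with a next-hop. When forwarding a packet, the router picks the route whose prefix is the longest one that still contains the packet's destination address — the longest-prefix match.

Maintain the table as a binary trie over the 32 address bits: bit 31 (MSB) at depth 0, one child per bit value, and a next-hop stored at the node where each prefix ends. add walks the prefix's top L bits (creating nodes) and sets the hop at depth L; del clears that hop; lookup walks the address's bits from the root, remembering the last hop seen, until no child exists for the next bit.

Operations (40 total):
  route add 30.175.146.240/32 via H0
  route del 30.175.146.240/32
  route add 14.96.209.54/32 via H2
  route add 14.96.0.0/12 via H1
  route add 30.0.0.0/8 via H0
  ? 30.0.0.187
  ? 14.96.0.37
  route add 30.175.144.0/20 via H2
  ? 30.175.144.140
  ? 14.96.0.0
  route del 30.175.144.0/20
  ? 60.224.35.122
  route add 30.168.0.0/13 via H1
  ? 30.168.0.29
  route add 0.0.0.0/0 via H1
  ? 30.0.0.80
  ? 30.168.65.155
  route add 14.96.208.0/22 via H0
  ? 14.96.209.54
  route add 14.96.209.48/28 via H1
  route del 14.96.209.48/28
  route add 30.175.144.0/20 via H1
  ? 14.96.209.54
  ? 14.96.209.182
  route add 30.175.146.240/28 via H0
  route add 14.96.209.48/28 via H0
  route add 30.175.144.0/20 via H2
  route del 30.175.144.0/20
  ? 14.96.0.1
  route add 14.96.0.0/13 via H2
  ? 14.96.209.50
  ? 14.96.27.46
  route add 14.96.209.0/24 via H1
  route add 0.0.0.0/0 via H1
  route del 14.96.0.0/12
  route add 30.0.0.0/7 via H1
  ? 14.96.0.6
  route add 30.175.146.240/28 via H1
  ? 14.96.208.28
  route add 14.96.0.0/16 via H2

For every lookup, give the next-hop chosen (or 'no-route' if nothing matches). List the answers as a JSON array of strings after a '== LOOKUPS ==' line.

Process each operation:
  + 30.175.146.240/32 (H0) depth=32
  - 30.175.146.240/32 clear@32
  + 14.96.209.54/32 (H2) depth=32
  + 14.96.0.0/12 (H1) depth=12
  + 30.0.0.0/8 (H0) depth=8
  ? 30.0.0.187  path d0:-→d1:-→d2:-→d3:-→d4:-→d5:-→d6:-→d7:-→d8:H0  best=H0
  ? 14.96.0.37  path d0:-→d1:-→d2:-→d3:-→d4:-→d5:-→d6:-→d7:-→d8:-→d9:-→d10:-→d11:-→d12:H1→d13:-→d14:-→d15:-→d16:-  best=H1
  + 30.175.144.0/20 (H2) depth=20
  ? 30.175.144.140  path d0:-→d1:-→d2:-→d3:-→d4:-→d5:-→d6:-→d7:-→d8:H0→d9:-→d10:-→d11:-→d12:-→d13:-→d14:-→d15:-→d16:-→d17:-→d18:-→d19:-→d20:H2→d21:-→d22:-  best=H2
  ? 14.96.0.0  path d0:-→d1:-→d2:-→d3:-→d4:-→d5:-→d6:-→d7:-→d8:-→d9:-→d10:-→d11:-→d12:H1→d13:-→d14:-→d15:-→d16:-  best=H1
  - 30.175.144.0/20 clear@20
  ? 60.224.35.122  path d0:-→d1:-→d2:-  best=no-route
  + 30.168.0.0/13 (H1) depth=13
  ? 30.168.0.29  path d0:-→d1:-→d2:-→d3:-→d4:-→d5:-→d6:-→d7:-→d8:H0→d9:-→d10:-→d11:-→d12:-→d13:H1  best=H1
  + 0.0.0.0/0 (H1) depth=0
  ? 30.0.0.80  path d0:H1→d1:-→d2:-→d3:-→d4:-→d5:-→d6:-→d7:-→d8:H0  best=H0
  ? 30.168.65.155  path d0:H1→d1:-→d2:-→d3:-→d4:-→d5:-→d6:-→d7:-→d8:H0→d9:-→d10:-→d11:-→d12:-→d13:H1  best=H1
  + 14.96.208.0/22 (H0) depth=22
  ? 14.96.209.54  path d0:H1→d1:-→d2:-→d3:-→d4:-→d5:-→d6:-→d7:-→d8:-→d9:-→d10:-→d11:-→d12:H1→d13:-→d14:-→d15:-→d16:-→d17:-→d18:-→d19:-→d20:-→d21:-→d22:H0→d23:-→d24:-→d25:-→d26:-→d27:-→d28:-→d29:-→d30:-→d31:-→d32:H2  best=H2
  + 14.96.209.48/28 (H1) depth=28
  - 14.96.209.48/28 clear@28
  + 30.175.144.0/20 (H1) depth=20
  ? 14.96.209.54  path d0:H1→d1:-→d2:-→d3:-→d4:-→d5:-→d6:-→d7:-→d8:-→d9:-→d10:-→d11:-→d12:H1→d13:-→d14:-→d15:-→d16:-→d17:-→d18:-→d19:-→d20:-→d21:-→d22:H0→d23:-→d24:-→d25:-→d26:-→d27:-→d28:-→d29:-→d30:-→d31:-→d32:H2  best=H2
  ? 14.96.209.182  path d0:H1→d1:-→d2:-→d3:-→d4:-→d5:-→d6:-→d7:-→d8:-→d9:-→d10:-→d11:-→d12:H1→d13:-→d14:-→d15:-→d16:-→d17:-→d18:-→d19:-→d20:-→d21:-→d22:H0→d23:-→d24:-  best=H0
  + 30.175.146.240/28 (H0) depth=28
  + 14.96.209.48/28 (H0) depth=28
  + 30.175.144.0/20 (H2) depth=20
  - 30.175.144.0/20 clear@20
  ? 14.96.0.1  path d0:H1→d1:-→d2:-→d3:-→d4:-→d5:-→d6:-→d7:-→d8:-→d9:-→d10:-→d11:-→d12:H1→d13:-→d14:-→d15:-→d16:-  best=H1
  + 14.96.0.0/13 (H2) depth=13
  ? 14.96.209.50  path d0:H1→d1:-→d2:-→d3:-→d4:-→d5:-→d6:-→d7:-→d8:-→d9:-→d10:-→d11:-→d12:H1→d13:H2→d14:-→d15:-→d16:-→d17:-→d18:-→d19:-→d20:-→d21:-→d22:H0→d23:-→d24:-→d25:-→d26:-→d27:-→d28:H0→d29:-  best=H0
  ? 14.96.27.46  path d0:H1→d1:-→d2:-→d3:-→d4:-→d5:-→d6:-→d7:-→d8:-→d9:-→d10:-→d11:-→d12:H1→d13:H2→d14:-→d15:-→d16:-  best=H2
  + 14.96.209.0/24 (H1) depth=24
  + 0.0.0.0/0 (H1) depth=0
  - 14.96.0.0/12 clear@12
  + 30.0.0.0/7 (H1) depth=7
  ? 14.96.0.6  path d0:H1→d1:-→d2:-→d3:-→d4:-→d5:-→d6:-→d7:-→d8:-→d9:-→d10:-→d11:-→d12:-→d13:H2→d14:-→d15:-→d16:-  best=H2
  + 30.175.146.240/28 (H1) depth=28
  ? 14.96.208.28  path d0:H1→d1:-→d2:-→d3:-→d4:-→d5:-→d6:-→d7:-→d8:-→d9:-→d10:-→d11:-→d12:-→d13:H2→d14:-→d15:-→d16:-→d17:-→d18:-→d19:-→d20:-→d21:-→d22:H0→d23:-  best=H0
  + 14.96.0.0/16 (H2) depth=16

== LOOKUPS ==
["H0","H1","H2","H1","no-route","H1","H0","H1","H2","H2","H0","H1","H0","H2","H2","H0"]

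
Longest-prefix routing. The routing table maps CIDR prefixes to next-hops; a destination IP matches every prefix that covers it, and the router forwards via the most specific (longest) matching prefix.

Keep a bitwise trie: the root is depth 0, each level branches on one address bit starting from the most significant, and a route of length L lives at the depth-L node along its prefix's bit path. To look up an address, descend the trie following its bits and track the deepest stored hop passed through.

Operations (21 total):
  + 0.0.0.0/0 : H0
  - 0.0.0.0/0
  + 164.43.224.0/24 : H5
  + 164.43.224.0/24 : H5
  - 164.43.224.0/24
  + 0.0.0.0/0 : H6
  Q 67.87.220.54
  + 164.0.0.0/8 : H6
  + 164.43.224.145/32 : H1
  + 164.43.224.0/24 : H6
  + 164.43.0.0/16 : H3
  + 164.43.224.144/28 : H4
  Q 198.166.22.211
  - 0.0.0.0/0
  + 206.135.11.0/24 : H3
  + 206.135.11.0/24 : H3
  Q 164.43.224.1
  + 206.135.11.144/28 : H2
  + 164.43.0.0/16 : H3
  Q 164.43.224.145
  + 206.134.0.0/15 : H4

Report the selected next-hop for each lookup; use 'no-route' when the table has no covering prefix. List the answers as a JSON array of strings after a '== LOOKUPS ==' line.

Trace:
  add 0.0.0.0/0 -> H0 at depth 0
  - 0.0.0.0/0 clear@0
  add 164.43.224.0/24 -> H5 at depth 24
  add 164.43.224.0/24 -> H5 at depth 24
  - 164.43.224.0/24 clear@24
  add 0.0.0.0/0 -> H6 at depth 0
  Q 67.87.220.54: descend ε ; hops seen [H6] ; pick H6
  add 164.0.0.0/8 -> H6 at depth 8
  add 164.43.224.145/32 -> H1 at depth 32
  add 164.43.224.0/24 -> H6 at depth 24
  add 164.43.0.0/16 -> H3 at depth 16
  add 164.43.224.144/28 -> H4 at depth 28
  Q 198.166.22.211: descend 1 ; hops seen [H6] ; pick H6
  - 0.0.0.0/0 clear@0
  add 206.135.11.0/24 -> H3 at depth 24
  add 206.135.11.0/24 -> H3 at depth 24
  Q 164.43.224.1: descend 101001000010101111100000 ; hops seen [H6,H3,H6] ; pick H6
  add 206.135.11.144/28 -> H2 at depth 28
  add 164.43.0.0/16 -> H3 at depth 16
  Q 164.43.224.145: descend 10100100001010111110000010010001 ; hops seen [H6,H3,H6,H4,H1] ; pick H1
  add 206.134.0.0/15 -> H4 at depth 15

== LOOKUPS ==
["H6","H6","H6","H1"]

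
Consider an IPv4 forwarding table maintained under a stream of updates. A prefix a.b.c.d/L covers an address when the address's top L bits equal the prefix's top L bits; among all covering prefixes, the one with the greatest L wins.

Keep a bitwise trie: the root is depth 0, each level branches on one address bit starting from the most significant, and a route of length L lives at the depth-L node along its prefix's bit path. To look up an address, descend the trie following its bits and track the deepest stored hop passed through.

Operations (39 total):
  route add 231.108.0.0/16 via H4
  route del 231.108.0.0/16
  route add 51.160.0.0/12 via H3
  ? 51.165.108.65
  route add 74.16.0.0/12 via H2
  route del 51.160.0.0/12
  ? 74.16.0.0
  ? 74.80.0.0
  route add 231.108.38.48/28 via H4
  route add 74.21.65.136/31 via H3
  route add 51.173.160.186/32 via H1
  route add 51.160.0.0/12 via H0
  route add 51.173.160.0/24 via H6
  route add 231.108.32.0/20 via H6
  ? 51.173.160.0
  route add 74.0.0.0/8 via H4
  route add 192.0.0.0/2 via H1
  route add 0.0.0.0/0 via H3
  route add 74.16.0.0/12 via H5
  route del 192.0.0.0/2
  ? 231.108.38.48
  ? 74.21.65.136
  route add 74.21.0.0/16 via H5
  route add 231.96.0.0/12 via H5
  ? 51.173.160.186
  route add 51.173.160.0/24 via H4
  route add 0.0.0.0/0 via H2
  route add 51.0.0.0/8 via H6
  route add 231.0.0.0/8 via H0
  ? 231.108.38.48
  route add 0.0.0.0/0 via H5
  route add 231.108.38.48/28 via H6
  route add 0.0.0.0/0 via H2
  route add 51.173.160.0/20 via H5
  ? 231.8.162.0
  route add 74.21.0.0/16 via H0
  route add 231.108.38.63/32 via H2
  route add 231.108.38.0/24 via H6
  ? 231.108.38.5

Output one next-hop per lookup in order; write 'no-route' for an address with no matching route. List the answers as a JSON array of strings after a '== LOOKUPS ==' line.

Process each operation:
  + 231.108.0.0/16 (H4) depth=16
  - 231.108.0.0/16 clear@16
  + 51.160.0.0/12 (H3) depth=12
  Q 51.165.108.65: descend 001100111010 ; hops seen [H3] ; pick H3
  + 74.16.0.0/12 (H2) depth=12
  - 51.160.0.0/12 clear@12
  Q 74.16.0.0: descend 010010100001 ; hops seen [H2] ; pick H2
  Q 74.80.0.0: descend 010010100 ; hops seen [∅] ; pick no-route
  + 231.108.38.48/28 (H4) depth=28
  + 74.21.65.136/31 (H3) depth=31
  + 51.173.160.186/32 (H1) depth=32
  + 51.160.0.0/12 (H0) depth=12
  + 51.173.160.0/24 (H6) depth=24
  + 231.108.32.0/20 (H6) depth=20
  Q 51.173.160.0: descend 001100111010110110100000 ; hops seen [H0,H6] ; pick H6
  + 74.0.0.0/8 (H4) depth=8
  + 192.0.0.0/2 (H1) depth=2
  + 0.0.0.0/0 (H3) depth=0
  + 74.16.0.0/12 (H5) depth=12
  - 192.0.0.0/2 clear@2
  Q 231.108.38.48: descend 1110011101101100001001100011 ; hops seen [H3,H6,H4] ; pick H4
  Q 74.21.65.136: descend 0100101000010101010000011000100 ; hops seen [H3,H4,H5,H3] ; pick H3
  + 74.21.0.0/16 (H5) depth=16
  + 231.96.0.0/12 (H5) depth=12
  Q 51.173.160.186: descend 00110011101011011010000010111010 ; hops seen [H3,H0,H6,H1] ; pick H1
  + 51.173.160.0/24 (H4) depth=24
  + 0.0.0.0/0 (H2) depth=0
  + 51.0.0.0/8 (H6) depth=8
  + 231.0.0.0/8 (H0) depth=8
  Q 231.108.38.48: descend 1110011101101100001001100011 ; hops seen [H2,H0,H5,H6,H4] ; pick H4
  + 0.0.0.0/0 (H5) depth=0
  + 231.108.38.48/28 (H6) depth=28
  + 0.0.0.0/0 (H2) depth=0
  + 51.173.160.0/20 (H5) depth=20
  Q 231.8.162.0: descend 111001110 ; hops seen [H2,H0] ; pick H0
  + 74.21.0.0/16 (H0) depth=16
  + 231.108.38.63/32 (H2) depth=32
  + 231.108.38.0/24 (H6) depth=24
  Q 231.108.38.5: descend 11100111011011000010011000 ; hops seen [H2,H0,H5,H6,H6] ; pick H6

== LOOKUPS ==
["H3","H2","no-route","H6","H4","H3","H1","H4","H0","H6"]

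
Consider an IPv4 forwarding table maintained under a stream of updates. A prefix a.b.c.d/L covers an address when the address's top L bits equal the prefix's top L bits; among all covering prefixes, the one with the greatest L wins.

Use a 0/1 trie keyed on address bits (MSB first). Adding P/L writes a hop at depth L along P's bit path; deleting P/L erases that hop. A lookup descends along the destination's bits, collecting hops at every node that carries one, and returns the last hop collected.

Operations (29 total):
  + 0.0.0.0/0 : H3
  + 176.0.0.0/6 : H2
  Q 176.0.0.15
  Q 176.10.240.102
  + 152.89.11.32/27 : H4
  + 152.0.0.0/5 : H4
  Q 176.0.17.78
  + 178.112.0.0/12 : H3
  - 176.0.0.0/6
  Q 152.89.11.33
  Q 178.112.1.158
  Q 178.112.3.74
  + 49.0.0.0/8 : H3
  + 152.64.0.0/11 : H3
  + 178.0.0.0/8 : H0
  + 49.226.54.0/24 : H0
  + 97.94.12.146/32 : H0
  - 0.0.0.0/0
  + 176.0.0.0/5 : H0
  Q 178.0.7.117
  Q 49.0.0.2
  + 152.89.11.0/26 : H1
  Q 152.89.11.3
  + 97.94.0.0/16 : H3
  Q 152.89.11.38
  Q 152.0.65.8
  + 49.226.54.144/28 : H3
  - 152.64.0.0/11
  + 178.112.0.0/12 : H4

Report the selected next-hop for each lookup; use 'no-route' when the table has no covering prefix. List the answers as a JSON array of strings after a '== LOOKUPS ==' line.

Apply in order:
  + 0.0.0.0/0 (H3) depth=0
  + 176.0.0.0/6 (H2) depth=6
  Q 176.0.0.15: descend 101100 ; hops seen [H3,H2] ; pick H2
  Q 176.10.240.102: descend 101100 ; hops seen [H3,H2] ; pick H2
  + 152.89.11.32/27 (H4) depth=27
  + 152.0.0.0/5 (H4) depth=5
  Q 176.0.17.78: descend 101100 ; hops seen [H3,H2] ; pick H2
  + 178.112.0.0/12 (H3) depth=12
  del 176.0.0.0/6 (clear depth 6)
  Q 152.89.11.33: descend 100110000101100100001011001 ; hops seen [H3,H4,H4] ; pick H4
  Q 178.112.1.158: descend 101100100111 ; hops seen [H3,H3] ; pick H3
  Q 178.112.3.74: descend 101100100111 ; hops seen [H3,H3] ; pick H3
  + 49.0.0.0/8 (H3) depth=8
  + 152.64.0.0/11 (H3) depth=11
  + 178.0.0.0/8 (H0) depth=8
  + 49.226.54.0/24 (H0) depth=24
  + 97.94.12.146/32 (H0) depth=32
  del 0.0.0.0/0 (clear depth 0)
  + 176.0.0.0/5 (H0) depth=5
  Q 178.0.7.117: descend 101100100 ; hops seen [H0,H0] ; pick H0
  Q 49.0.0.2: descend 00110001 ; hops seen [H3] ; pick H3
  + 152.89.11.0/26 (H1) depth=26
  Q 152.89.11.3: descend 10011000010110010000101100 ; hops seen [H4,H3,H1] ; pick H1
  + 97.94.0.0/16 (H3) depth=16
  Q 152.89.11.38: descend 100110000101100100001011001 ; hops seen [H4,H3,H1,H4] ; pick H4
  Q 152.0.65.8: descend 100110000 ; hops seen [H4] ; pick H4
  + 49.226.54.144/28 (H3) depth=28
  del 152.64.0.0/11 (clear depth 11)
  + 178.112.0.0/12 (H4) depth=12

== LOOKUPS ==
["H2","H2","H2","H4","H3","H3","H0","H3","H1","H4","H4"]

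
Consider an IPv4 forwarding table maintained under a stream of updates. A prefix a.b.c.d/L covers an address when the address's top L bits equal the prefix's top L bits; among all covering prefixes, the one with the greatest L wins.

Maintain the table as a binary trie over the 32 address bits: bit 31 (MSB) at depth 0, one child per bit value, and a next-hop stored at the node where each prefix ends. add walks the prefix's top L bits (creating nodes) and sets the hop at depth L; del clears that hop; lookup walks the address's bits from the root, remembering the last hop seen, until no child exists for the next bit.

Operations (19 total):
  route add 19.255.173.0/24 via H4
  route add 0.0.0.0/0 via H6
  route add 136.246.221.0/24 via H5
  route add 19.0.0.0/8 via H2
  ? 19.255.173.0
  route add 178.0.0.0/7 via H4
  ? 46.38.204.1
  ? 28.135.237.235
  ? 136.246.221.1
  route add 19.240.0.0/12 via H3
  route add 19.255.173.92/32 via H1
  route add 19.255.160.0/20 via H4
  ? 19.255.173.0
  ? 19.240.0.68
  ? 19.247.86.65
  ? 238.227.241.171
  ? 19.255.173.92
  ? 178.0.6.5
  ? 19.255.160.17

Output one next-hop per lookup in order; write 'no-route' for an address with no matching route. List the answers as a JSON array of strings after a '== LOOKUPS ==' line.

Process each operation:
  + 19.255.173.0/24 (H4) depth=24
  + 0.0.0.0/0 (H6) depth=0
  + 136.246.221.0/24 (H5) depth=24
  + 19.0.0.0/8 (H2) depth=8
  ? 19.255.173.0  path d0:H6→d1:-→d2:-→d3:-→d4:-→d5:-→d6:-→d7:-→d8:H2→d9:-→d10:-→d11:-→d12:-→d13:-→d14:-→d15:-→d16:-→d17:-→d18:-→d19:-→d20:-→d21:-→d22:-→d23:-→d24:H4  best=H4
  + 178.0.0.0/7 (H4) depth=7
  ? 46.38.204.1  path d0:H6→d1:-→d2:-  best=H6
  ? 28.135.237.235  path d0:H6→d1:-→d2:-→d3:-→d4:-  best=H6
  ? 136.246.221.1  path d0:H6→d1:-→d2:-→d3:-→d4:-→d5:-→d6:-→d7:-→d8:-→d9:-→d10:-→d11:-→d12:-→d13:-→d14:-→d15:-→d16:-→d17:-→d18:-→d19:-→d20:-→d21:-→d22:-→d23:-→d24:H5  best=H5
  + 19.240.0.0/12 (H3) depth=12
  + 19.255.173.92/32 (H1) depth=32
  + 19.255.160.0/20 (H4) depth=20
  ? 19.255.173.0  path d0:H6→d1:-→d2:-→d3:-→d4:-→d5:-→d6:-→d7:-→d8:H2→d9:-→d10:-→d11:-→d12:H3→d13:-→d14:-→d15:-→d16:-→d17:-→d18:-→d19:-→d20:H4→d21:-→d22:-→d23:-→d24:H4→d25:-  best=H4
  ? 19.240.0.68  path d0:H6→d1:-→d2:-→d3:-→d4:-→d5:-→d6:-→d7:-→d8:H2→d9:-→d10:-→d11:-→d12:H3  best=H3
  ? 19.247.86.65  path d0:H6→d1:-→d2:-→d3:-→d4:-→d5:-→d6:-→d7:-→d8:H2→d9:-→d10:-→d11:-→d12:H3  best=H3
  ? 238.227.241.171  path d0:H6→d1:-  best=H6
  ? 19.255.173.92  path d0:H6→d1:-→d2:-→d3:-→d4:-→d5:-→d6:-→d7:-→d8:H2→d9:-→d10:-→d11:-→d12:H3→d13:-→d14:-→d15:-→d16:-→d17:-→d18:-→d19:-→d20:H4→d21:-→d22:-→d23:-→d24:H4→d25:-→d26:-→d27:-→d28:-→d29:-→d30:-→d31:-→d32:H1  best=H1
  ? 178.0.6.5  path d0:H6→d1:-→d2:-→d3:-→d4:-→d5:-→d6:-→d7:H4  best=H4
  ? 19.255.160.17  path d0:H6→d1:-→d2:-→d3:-→d4:-→d5:-→d6:-→d7:-→d8:H2→d9:-→d10:-→d11:-→d12:H3→d13:-→d14:-→d15:-→d16:-→d17:-→d18:-→d19:-→d20:H4  best=H4

== LOOKUPS ==
["H4","H6","H6","H5","H4","H3","H3","H6","H1","H4","H4"]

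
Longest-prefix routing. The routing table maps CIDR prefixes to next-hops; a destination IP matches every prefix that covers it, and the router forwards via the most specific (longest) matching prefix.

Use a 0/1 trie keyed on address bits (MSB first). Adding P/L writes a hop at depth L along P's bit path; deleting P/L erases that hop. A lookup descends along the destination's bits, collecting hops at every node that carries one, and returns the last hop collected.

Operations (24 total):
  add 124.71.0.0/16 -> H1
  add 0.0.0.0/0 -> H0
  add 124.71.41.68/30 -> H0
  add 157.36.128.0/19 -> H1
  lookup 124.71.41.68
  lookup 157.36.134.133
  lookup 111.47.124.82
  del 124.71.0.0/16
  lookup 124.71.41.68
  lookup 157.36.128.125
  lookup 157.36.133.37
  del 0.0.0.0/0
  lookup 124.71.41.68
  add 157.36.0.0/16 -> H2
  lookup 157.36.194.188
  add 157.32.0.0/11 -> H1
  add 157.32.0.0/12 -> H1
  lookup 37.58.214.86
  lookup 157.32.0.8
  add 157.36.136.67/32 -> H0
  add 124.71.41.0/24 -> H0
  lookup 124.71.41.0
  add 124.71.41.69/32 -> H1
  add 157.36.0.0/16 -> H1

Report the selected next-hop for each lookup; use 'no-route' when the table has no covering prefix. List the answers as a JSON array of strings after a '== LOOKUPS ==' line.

Process each operation:
  add 124.71.0.0/16 -> H1 at depth 16
  add 0.0.0.0/0 -> H0 at depth 0
  add 124.71.41.68/30 -> H0 at depth 30
  add 157.36.128.0/19 -> H1 at depth 19
  lookup 124.71.41.68: bits 011111000100011100101001010001 walk d0:H0→d1:-→d2:-→d3:-→d4:-→d5:-→d6:-→d7:-→d8:-→d9:-→d10:-→d11:-→d12:-→d13:-→d14:-→d15:-→d16:H1→d17:-→d18:-→d19:-→d20:-→d21:-→d22:-→d23:-→d24:-→d25:-→d26:-→d27:-→d28:-→d29:-→d30:H0 -> H0
  lookup 157.36.134.133: bits 1001110100100100100 walk d0:H0→d1:-→d2:-→d3:-→d4:-→d5:-→d6:-→d7:-→d8:-→d9:-→d10:-→d11:-→d12:-→d13:-→d14:-→d15:-→d16:-→d17:-→d18:-→d19:H1 -> H1
  lookup 111.47.124.82: bits 011 walk d0:H0→d1:-→d2:-→d3:- -> H0
  del 124.71.0.0/16 (clear depth 16)
  lookup 124.71.41.68: bits 011111000100011100101001010001 walk d0:H0→d1:-→d2:-→d3:-→d4:-→d5:-→d6:-→d7:-→d8:-→d9:-→d10:-→d11:-→d12:-→d13:-→d14:-→d15:-→d16:-→d17:-→d18:-→d19:-→d20:-→d21:-→d22:-→d23:-→d24:-→d25:-→d26:-→d27:-→d28:-→d29:-→d30:H0 -> H0
  lookup 157.36.128.125: bits 1001110100100100100 walk d0:H0→d1:-→d2:-→d3:-→d4:-→d5:-→d6:-→d7:-→d8:-→d9:-→d10:-→d11:-→d12:-→d13:-→d14:-→d15:-→d16:-→d17:-→d18:-→d19:H1 -> H1
  lookup 157.36.133.37: bits 1001110100100100100 walk d0:H0→d1:-→d2:-→d3:-→d4:-→d5:-→d6:-→d7:-→d8:-→d9:-→d10:-→d11:-→d12:-→d13:-→d14:-→d15:-→d16:-→d17:-→d18:-→d19:H1 -> H1
  del 0.0.0.0/0 (clear depth 0)
  lookup 124.71.41.68: bits 011111000100011100101001010001 walk d0:-→d1:-→d2:-→d3:-→d4:-→d5:-→d6:-→d7:-→d8:-→d9:-→d10:-→d11:-→d12:-→d13:-→d14:-→d15:-→d16:-→d17:-→d18:-→d19:-→d20:-→d21:-→d22:-→d23:-→d24:-→d25:-→d26:-→d27:-→d28:-→d29:-→d30:H0 -> H0
  add 157.36.0.0/16 -> H2 at depth 16
  lookup 157.36.194.188: bits 10011101001001001 walk d0:-→d1:-→d2:-→d3:-→d4:-→d5:-→d6:-→d7:-→d8:-→d9:-→d10:-→d11:-→d12:-→d13:-→d14:-→d15:-→d16:H2→d17:- -> H2
  add 157.32.0.0/11 -> H1 at depth 11
  add 157.32.0.0/12 -> H1 at depth 12
  lookup 37.58.214.86: bits 0 walk d0:-→d1:- -> no-route
  lookup 157.32.0.8: bits 1001110100100 walk d0:-→d1:-→d2:-→d3:-→d4:-→d5:-→d6:-→d7:-→d8:-→d9:-→d10:-→d11:H1→d12:H1→d13:- -> H1
  add 157.36.136.67/32 -> H0 at depth 32
  add 124.71.41.0/24 -> H0 at depth 24
  lookup 124.71.41.0: bits 0111110001000111001010010 walk d0:-→d1:-→d2:-→d3:-→d4:-→d5:-→d6:-→d7:-→d8:-→d9:-→d10:-→d11:-→d12:-→d13:-→d14:-→d15:-→d16:-→d17:-→d18:-→d19:-→d20:-→d21:-→d22:-→d23:-→d24:H0→d25:- -> H0
  add 124.71.41.69/32 -> H1 at depth 32
  add 157.36.0.0/16 -> H1 at depth 16

== LOOKUPS ==
["H0","H1","H0","H0","H1","H1","H0","H2","no-route","H1","H0"]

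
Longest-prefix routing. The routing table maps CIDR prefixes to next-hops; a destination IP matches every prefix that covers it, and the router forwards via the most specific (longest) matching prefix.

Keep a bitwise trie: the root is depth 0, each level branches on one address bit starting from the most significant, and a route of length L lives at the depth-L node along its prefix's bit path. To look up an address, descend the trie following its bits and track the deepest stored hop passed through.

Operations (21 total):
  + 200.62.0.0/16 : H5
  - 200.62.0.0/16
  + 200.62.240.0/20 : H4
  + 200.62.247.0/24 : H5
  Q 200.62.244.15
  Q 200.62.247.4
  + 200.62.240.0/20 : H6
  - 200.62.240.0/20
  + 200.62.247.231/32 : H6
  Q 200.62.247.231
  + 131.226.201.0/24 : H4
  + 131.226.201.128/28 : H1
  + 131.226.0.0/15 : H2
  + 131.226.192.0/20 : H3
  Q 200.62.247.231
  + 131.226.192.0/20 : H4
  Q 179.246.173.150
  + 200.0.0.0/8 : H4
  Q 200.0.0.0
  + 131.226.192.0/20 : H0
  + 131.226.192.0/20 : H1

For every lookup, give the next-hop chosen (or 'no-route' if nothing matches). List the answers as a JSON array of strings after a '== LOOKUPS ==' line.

Apply in order:
  add 200.62.0.0/16 -> H5 at depth 16
  del 200.62.0.0/16 (clear depth 16)
  add 200.62.240.0/20 -> H4 at depth 20
  add 200.62.247.0/24 -> H5 at depth 24
  lookup 200.62.244.15: bits 1100100000111110111101 walk d0:-→d1:-→d2:-→d3:-→d4:-→d5:-→d6:-→d7:-→d8:-→d9:-→d10:-→d11:-→d12:-→d13:-→d14:-→d15:-→d16:-→d17:-→d18:-→d19:-→d20:H4→d21:-→d22:- -> H4
  lookup 200.62.247.4: bits 110010000011111011110111 walk d0:-→d1:-→d2:-→d3:-→d4:-→d5:-→d6:-→d7:-→d8:-→d9:-→d10:-→d11:-→d12:-→d13:-→d14:-→d15:-→d16:-→d17:-→d18:-→d19:-→d20:H4→d21:-→d22:-→d23:-→d24:H5 -> H5
  add 200.62.240.0/20 -> H6 at depth 20
  del 200.62.240.0/20 (clear depth 20)
  add 200.62.247.231/32 -> H6 at depth 32
  lookup 200.62.247.231: bits 11001000001111101111011111100111 walk d0:-→d1:-→d2:-→d3:-→d4:-→d5:-→d6:-→d7:-→d8:-→d9:-→d10:-→d11:-→d12:-→d13:-→d14:-→d15:-→d16:-→d17:-→d18:-→d19:-→d20:-→d21:-→d22:-→d23:-→d24:H5→d25:-→d26:-→d27:-→d28:-→d29:-→d30:-→d31:-→d32:H6 -> H6
  add 131.226.201.0/24 -> H4 at depth 24
  add 131.226.201.128/28 -> H1 at depth 28
  add 131.226.0.0/15 -> H2 at depth 15
  add 131.226.192.0/20 -> H3 at depth 20
  lookup 200.62.247.231: bits 11001000001111101111011111100111 walk d0:-→d1:-→d2:-→d3:-→d4:-→d5:-→d6:-→d7:-→d8:-→d9:-→d10:-→d11:-→d12:-→d13:-→d14:-→d15:-→d16:-→d17:-→d18:-→d19:-→d20:-→d21:-→d22:-→d23:-→d24:H5→d25:-→d26:-→d27:-→d28:-→d29:-→d30:-→d31:-→d32:H6 -> H6
  add 131.226.192.0/20 -> H4 at depth 20
  lookup 179.246.173.150: bits 10 walk d0:-→d1:-→d2:- -> no-route
  add 200.0.0.0/8 -> H4 at depth 8
  lookup 200.0.0.0: bits 1100100000 walk d0:-→d1:-→d2:-→d3:-→d4:-→d5:-→d6:-→d7:-→d8:H4→d9:-→d10:- -> H4
  add 131.226.192.0/20 -> H0 at depth 20
  add 131.226.192.0/20 -> H1 at depth 20

== LOOKUPS ==
["H4","H5","H6","H6","no-route","H4"]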